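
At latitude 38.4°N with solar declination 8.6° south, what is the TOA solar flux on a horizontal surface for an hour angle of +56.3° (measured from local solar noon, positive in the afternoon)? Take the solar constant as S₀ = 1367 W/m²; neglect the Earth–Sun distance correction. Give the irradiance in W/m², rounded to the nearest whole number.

461 W/m²

cos θ_z = sin φ sin δ + cos φ cos δ cos H = (0.6211)(-0.1495) + (0.7837)(0.9888)(0.5548) = 0.3371.
Top-of-atmosphere irradiance = S₀ cos θ_z = 1367 × 0.3371 = 460.82 W/m².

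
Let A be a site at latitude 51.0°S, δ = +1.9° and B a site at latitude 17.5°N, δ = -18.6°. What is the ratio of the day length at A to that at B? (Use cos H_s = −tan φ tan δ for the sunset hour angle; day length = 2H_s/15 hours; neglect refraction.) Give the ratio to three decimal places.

A: H_s = arccos(−tan -51.0° · tan 1.9°) = 87.65°, so 2H_s/15 = 11.6867 h.
B: H_s = arccos(−tan 17.5° · tan -18.6°) = 83.91°, so 2H_s/15 = 11.1880 h.
Ratio A/B = 11.6867 / 11.1880 = 1.0446.

1.045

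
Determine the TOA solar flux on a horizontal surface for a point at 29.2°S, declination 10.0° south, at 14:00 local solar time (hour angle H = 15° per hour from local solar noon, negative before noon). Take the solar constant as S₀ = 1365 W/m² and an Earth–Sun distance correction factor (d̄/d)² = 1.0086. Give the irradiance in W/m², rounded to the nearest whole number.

1142 W/m²

Hour angle H = 15° × (14 − 12) = 30.00°.
cos θ_z = sin(-29.2°) sin(-10.0°) + cos(-29.2°) cos(-10.0°) cos(30.00°) = 0.0847 + 0.7445 = 0.8292.
Top-of-atmosphere irradiance = S₀ (d̄/d)² cos θ_z = 1365 × 1.0086 × 0.8292 = 1141.59 W/m².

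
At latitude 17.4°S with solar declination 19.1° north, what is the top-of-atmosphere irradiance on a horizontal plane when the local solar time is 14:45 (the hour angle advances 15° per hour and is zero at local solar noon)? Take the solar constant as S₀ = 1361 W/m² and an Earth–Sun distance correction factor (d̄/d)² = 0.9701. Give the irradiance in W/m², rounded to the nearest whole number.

Hour angle H = 15° × (14.75 − 12) = 41.25°.
With φ = -17.4°, δ = 19.1°, H = 41.25°: sin φ sin δ = -0.0979, cos φ cos δ cos H = 0.6779, so cos θ_z = 0.5800.
Top-of-atmosphere irradiance = S₀ (d̄/d)² cos θ_z = 1361 × 0.9701 × 0.5800 = 765.78 W/m².

766 W/m²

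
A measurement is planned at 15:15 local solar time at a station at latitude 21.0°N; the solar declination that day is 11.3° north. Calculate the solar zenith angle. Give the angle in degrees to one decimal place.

47.6°

Hour angle H = 15° × (15.25 − 12) = 48.75°.
With φ = 21.0°, δ = 11.3°, H = 48.75°: sin φ sin δ = 0.0702, cos φ cos δ cos H = 0.6036, so cos θ_z = 0.6738.
θ_z = arccos(0.6738) = 47.64°.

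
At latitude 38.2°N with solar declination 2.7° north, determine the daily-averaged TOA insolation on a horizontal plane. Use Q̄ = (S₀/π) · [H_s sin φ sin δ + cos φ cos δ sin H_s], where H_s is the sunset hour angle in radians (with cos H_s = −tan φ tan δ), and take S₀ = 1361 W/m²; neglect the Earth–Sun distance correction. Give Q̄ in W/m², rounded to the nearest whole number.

360 W/m²

The sunset hour angle satisfies cos H_s = −tan φ tan δ = -0.0371, giving H_s = 92.13°. In radians, H_s = 1.6080.
H_s sin φ sin δ = 1.6080 × 0.6184 × 0.0471 = 0.0468.
cos φ cos δ sin H_s = 0.7859 × 0.9989 × 0.9993 = 0.7845.
Q̄ = (1361/π) × (0.0468 + 0.7845) = 433.22 × 0.8313 = 360.14 W/m².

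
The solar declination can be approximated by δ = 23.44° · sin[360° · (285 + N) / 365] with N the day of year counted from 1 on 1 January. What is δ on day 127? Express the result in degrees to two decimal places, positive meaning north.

+16.96°

360 × (285 + 127) / 365 = 406.356°; sin(406.356°) = 0.7236.
δ = 23.44 × 0.7236 = 16.961° ≈ +16.96°.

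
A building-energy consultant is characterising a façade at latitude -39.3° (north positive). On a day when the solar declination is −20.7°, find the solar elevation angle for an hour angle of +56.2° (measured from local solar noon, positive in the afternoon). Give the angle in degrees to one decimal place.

cos θ_z = sin φ sin δ + cos φ cos δ cos H = (-0.6334)(-0.3535) + (0.7738)(0.9354)(0.5563) = 0.6266.
θ_z = arccos(0.6266) = 51.20°, so the elevation is 90° − 51.20° = 38.80°.

38.8°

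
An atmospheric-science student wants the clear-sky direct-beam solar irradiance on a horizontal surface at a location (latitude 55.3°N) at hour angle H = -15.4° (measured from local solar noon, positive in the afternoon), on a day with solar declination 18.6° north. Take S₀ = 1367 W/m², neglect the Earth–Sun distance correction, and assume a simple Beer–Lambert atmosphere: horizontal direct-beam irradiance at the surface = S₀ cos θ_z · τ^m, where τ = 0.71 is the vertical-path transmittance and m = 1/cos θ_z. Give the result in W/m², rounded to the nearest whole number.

690 W/m²

With φ = 55.3°, δ = 18.6°, H = -15.40°: sin φ sin δ = 0.2622, cos φ cos δ cos H = 0.5202, so cos θ_z = 0.7824.
Air mass m = 1/cos θ_z = 1/0.7824 = 1.278; τ^m = 0.71^1.278 = 0.6455.
Surface direct beam = 1367 × 0.7824 × 0.6455 = 690.39 W/m².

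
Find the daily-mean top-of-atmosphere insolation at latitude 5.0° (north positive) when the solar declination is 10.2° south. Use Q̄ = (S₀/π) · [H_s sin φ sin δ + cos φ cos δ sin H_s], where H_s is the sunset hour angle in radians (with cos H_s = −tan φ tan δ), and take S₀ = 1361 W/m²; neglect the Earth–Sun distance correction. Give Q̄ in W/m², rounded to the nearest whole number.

414 W/m²

−tan φ tan δ = −(0.0875)(-0.1799) = 0.0157; H_s = arccos(0.0157) = 89.10°. In radians, H_s = 1.5551.
H_s sin φ sin δ = 1.5551 × 0.0872 × -0.1771 = -0.0240.
cos φ cos δ sin H_s = 0.9962 × 0.9842 × 0.9999 = 0.9804.
Q̄ = (1361/π) × (-0.0240 + 0.9804) = 433.22 × 0.9564 = 414.33 W/m².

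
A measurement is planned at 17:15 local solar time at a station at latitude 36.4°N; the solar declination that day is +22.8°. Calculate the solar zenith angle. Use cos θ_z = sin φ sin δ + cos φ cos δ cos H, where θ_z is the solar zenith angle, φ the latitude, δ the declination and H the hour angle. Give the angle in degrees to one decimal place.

68.0°

Hour angle H = 15° × (17.25 − 12) = 78.75°.
cos θ_z = sin φ sin δ + cos φ cos δ cos H = (0.5934)(0.3875) + (0.8049)(0.9219)(0.1951) = 0.3747.
θ_z = arccos(0.3747) = 67.99°.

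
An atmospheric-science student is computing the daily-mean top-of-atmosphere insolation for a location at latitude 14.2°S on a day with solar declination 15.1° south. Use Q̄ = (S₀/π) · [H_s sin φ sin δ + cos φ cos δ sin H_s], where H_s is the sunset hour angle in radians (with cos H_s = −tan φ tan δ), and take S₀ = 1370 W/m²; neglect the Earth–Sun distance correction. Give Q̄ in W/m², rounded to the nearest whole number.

453 W/m²

The sunset hour angle satisfies cos H_s = −tan φ tan δ = -0.0683, giving H_s = 93.92°. In radians, H_s = 1.6392.
H_s sin φ sin δ = 1.6392 × -0.2453 × -0.2605 = 0.1047.
cos φ cos δ sin H_s = 0.9694 × 0.9655 × 0.9977 = 0.9338.
Q̄ = (1370/π) × (0.1047 + 0.9338) = 436.08 × 1.0385 = 452.87 W/m².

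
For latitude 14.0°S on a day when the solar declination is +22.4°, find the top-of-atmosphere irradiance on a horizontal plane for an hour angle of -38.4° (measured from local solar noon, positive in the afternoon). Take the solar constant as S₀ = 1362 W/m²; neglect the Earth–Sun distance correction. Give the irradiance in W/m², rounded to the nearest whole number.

With φ = -14.0°, δ = 22.4°, H = -38.40°: sin φ sin δ = -0.0922, cos φ cos δ cos H = 0.7030, so cos θ_z = 0.6108.
Top-of-atmosphere irradiance = S₀ cos θ_z = 1362 × 0.6108 = 831.91 W/m².

832 W/m²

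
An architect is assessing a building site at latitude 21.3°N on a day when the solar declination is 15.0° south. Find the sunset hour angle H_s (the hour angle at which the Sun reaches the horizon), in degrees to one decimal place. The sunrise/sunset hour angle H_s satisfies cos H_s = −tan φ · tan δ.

The sunset hour angle satisfies cos H_s = −tan φ tan δ = 0.1045, giving H_s = 84.00°.

84.0°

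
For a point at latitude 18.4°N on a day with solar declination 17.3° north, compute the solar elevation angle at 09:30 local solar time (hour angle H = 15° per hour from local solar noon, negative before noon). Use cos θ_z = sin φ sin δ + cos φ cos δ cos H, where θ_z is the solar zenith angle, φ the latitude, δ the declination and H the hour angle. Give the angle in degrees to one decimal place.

54.4°

Hour angle H = 15° × (9.5 − 12) = -37.50°.
cos θ_z = sin φ sin δ + cos φ cos δ cos H = (0.3156)(0.2974) + (0.9489)(0.9548)(0.7934) = 0.8127.
θ_z = arccos(0.8127) = 35.64°, so the elevation is 90° − 35.64° = 54.36°.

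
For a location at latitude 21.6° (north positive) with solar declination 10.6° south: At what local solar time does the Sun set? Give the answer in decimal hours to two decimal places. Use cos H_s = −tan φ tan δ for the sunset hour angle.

The sunset hour angle satisfies cos H_s = −tan φ tan δ = 0.0741, giving H_s = 85.75°.
Sunset is at 12 + H_s/15 = 12 + 5.717 = 17.717 h local solar time.

17.72 h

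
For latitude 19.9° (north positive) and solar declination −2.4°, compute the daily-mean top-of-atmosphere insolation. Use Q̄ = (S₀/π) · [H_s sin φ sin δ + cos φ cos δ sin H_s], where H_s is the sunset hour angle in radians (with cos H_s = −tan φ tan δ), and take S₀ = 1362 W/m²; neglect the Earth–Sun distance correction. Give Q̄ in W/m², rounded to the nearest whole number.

398 W/m²

−tan φ tan δ = −(0.3620)(-0.0419) = 0.0152; H_s = arccos(0.0152) = 89.13°. In radians, H_s = 1.5556.
H_s sin φ sin δ = 1.5556 × 0.3404 × -0.0419 = -0.0222.
cos φ cos δ sin H_s = 0.9403 × 0.9991 × 0.9999 = 0.9394.
Q̄ = (1362/π) × (-0.0222 + 0.9394) = 433.54 × 0.9172 = 397.64 W/m².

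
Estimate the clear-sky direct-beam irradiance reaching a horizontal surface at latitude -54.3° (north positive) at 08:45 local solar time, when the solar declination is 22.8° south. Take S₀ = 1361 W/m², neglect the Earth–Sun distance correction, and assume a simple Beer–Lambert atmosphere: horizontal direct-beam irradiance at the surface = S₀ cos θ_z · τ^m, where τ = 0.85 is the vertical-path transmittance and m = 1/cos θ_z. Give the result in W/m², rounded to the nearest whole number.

Hour angle H = 15° × (8.75 − 12) = -48.75°.
cos θ_z = sin(-54.3°) sin(-22.8°) + cos(-54.3°) cos(-22.8°) cos(-48.75°) = 0.3147 + 0.3547 = 0.6694.
Air mass m = 1/cos θ_z = 1/0.6694 = 1.494; τ^m = 0.85^1.494 = 0.7844.
Surface direct beam = 1361 × 0.6694 × 0.7844 = 714.63 W/m².

715 W/m²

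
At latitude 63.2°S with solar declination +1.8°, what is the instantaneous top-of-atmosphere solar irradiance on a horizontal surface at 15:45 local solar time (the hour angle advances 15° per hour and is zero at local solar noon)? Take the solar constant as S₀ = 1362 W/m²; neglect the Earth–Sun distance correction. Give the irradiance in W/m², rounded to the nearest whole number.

303 W/m²

Hour angle H = 15° × (15.75 − 12) = 56.25°.
cos θ_z = sin(-63.2°) sin(1.8°) + cos(-63.2°) cos(1.8°) cos(56.25°) = -0.0280 + 0.2504 = 0.2224.
Top-of-atmosphere irradiance = S₀ cos θ_z = 1362 × 0.2224 = 302.91 W/m².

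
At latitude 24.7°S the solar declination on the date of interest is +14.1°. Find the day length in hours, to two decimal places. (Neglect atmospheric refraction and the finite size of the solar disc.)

11.12 hours

cos H_s = −tan(-24.7°) · tan(14.1°) = 0.1155, so H_s = arccos(0.1155) = 83.37°.
Day length = 2 H_s / 15° h⁻¹ = 166.74° / 15 = 11.116 h.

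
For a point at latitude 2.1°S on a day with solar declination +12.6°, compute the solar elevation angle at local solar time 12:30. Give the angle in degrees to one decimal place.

Hour angle H = 15° × (12.5 − 12) = 7.50°.
With φ = -2.1°, δ = 12.6°, H = 7.50°: sin φ sin δ = -0.0080, cos φ cos δ cos H = 0.9669, so cos θ_z = 0.9589.
θ_z = arccos(0.9589) = 16.48°, so the elevation is 90° − 16.48° = 73.52°.

73.5°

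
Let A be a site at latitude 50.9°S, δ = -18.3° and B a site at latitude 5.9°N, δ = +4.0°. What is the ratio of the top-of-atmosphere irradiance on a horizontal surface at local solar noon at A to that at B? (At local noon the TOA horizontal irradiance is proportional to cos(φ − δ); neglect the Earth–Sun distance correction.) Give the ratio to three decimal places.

A: cos θ_z = cos(-50.9° − (-18.3°)) = 0.8425.
B: cos θ_z = cos(5.9° − (4.0°)) = 0.9995.
Ratio A/B = 0.8425 / 0.9995 = 0.8429.

0.843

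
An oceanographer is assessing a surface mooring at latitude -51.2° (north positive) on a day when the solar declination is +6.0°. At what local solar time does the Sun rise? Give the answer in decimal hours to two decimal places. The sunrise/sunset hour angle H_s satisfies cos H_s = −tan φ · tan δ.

−tan φ tan δ = −(-1.2437)(0.1051) = 0.1307; H_s = arccos(0.1307) = 82.49°.
Sunrise is at 12 − H_s/15 = 12 − 5.499 = 6.501 h local solar time.

6.50 h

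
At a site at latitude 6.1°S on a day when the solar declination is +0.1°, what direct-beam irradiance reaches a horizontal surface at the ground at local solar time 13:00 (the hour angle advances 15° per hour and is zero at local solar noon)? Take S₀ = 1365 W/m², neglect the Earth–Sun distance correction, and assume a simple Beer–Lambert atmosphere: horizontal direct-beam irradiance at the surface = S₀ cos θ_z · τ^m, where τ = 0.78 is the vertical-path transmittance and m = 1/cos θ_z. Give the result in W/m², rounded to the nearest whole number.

1012 W/m²

Hour angle H = 15° × (13 − 12) = 15.00°.
With φ = -6.1°, δ = 0.1°, H = 15.00°: sin φ sin δ = -0.0002, cos φ cos δ cos H = 0.9605, so cos θ_z = 0.9603.
Air mass m = 1/cos θ_z = 1/0.9603 = 1.041; τ^m = 0.78^1.041 = 0.7721.
Surface direct beam = 1365 × 0.9603 × 0.7721 = 1012.08 W/m².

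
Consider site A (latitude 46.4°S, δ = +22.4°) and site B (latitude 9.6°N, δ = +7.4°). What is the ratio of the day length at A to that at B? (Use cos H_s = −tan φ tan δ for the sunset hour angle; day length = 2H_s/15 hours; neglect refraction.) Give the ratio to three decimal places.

A: H_s = arccos(−tan -46.4° · tan 22.4°) = 64.35°, so 2H_s/15 = 8.5800 h.
B: H_s = arccos(−tan 9.6° · tan 7.4°) = 91.26°, so 2H_s/15 = 12.1680 h.
Ratio A/B = 8.5800 / 12.1680 = 0.7051.

0.705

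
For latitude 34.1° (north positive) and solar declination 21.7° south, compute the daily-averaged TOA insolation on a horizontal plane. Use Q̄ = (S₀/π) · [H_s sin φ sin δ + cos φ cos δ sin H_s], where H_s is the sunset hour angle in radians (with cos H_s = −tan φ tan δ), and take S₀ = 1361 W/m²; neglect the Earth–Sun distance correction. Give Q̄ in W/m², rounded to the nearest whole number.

204 W/m²

The sunset hour angle satisfies cos H_s = −tan φ tan δ = 0.2694, giving H_s = 74.37°. In radians, H_s = 1.2980.
H_s sin φ sin δ = 1.2980 × 0.5606 × -0.3697 = -0.2690.
cos φ cos δ sin H_s = 0.8281 × 0.9291 × 0.9630 = 0.7409.
Q̄ = (1361/π) × (-0.2690 + 0.7409) = 433.22 × 0.4719 = 204.44 W/m².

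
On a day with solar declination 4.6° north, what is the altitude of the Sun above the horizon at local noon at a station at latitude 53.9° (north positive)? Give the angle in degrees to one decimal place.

40.7°

At local solar noon the hour angle is zero, so the elevation is 90° − |φ − δ| = 90° − |53.9° − (4.6°)| = 90° − 49.3° = 40.7°.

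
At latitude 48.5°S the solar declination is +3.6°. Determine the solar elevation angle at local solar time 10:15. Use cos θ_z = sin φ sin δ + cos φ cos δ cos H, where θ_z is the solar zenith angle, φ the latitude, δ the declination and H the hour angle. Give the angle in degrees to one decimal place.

33.1°

Hour angle H = 15° × (10.25 − 12) = -26.25°.
With φ = -48.5°, δ = 3.6°, H = -26.25°: sin φ sin δ = -0.0470, cos φ cos δ cos H = 0.5931, so cos θ_z = 0.5461.
θ_z = arccos(0.5461) = 56.90°, so the elevation is 90° − 56.90° = 33.10°.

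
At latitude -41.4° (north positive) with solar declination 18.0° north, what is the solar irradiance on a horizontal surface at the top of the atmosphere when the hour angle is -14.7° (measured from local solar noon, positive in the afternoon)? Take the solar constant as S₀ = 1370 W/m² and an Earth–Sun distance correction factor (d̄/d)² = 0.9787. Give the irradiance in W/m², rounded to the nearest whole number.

cos θ_z = sin(-41.4°) sin(18.0°) + cos(-41.4°) cos(18.0°) cos(-14.70°) = -0.2044 + 0.6900 = 0.4856.
Top-of-atmosphere irradiance = S₀ (d̄/d)² cos θ_z = 1370 × 0.9787 × 0.4856 = 651.10 W/m².

651 W/m²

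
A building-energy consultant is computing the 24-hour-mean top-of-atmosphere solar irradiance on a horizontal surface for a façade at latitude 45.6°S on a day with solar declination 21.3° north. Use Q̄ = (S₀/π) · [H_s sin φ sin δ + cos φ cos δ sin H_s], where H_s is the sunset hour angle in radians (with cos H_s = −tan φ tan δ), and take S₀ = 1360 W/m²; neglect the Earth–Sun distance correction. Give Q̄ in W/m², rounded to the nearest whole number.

−tan φ tan δ = −(-1.0212)(0.3899) = 0.3982; H_s = arccos(0.3982) = 66.53°. In radians, H_s = 1.1612.
H_s sin φ sin δ = 1.1612 × -0.7145 × 0.3633 = -0.3014.
cos φ cos δ sin H_s = 0.6997 × 0.9317 × 0.9173 = 0.5980.
Q̄ = (1360/π) × (-0.3014 + 0.5980) = 432.90 × 0.2966 = 128.40 W/m².

128 W/m²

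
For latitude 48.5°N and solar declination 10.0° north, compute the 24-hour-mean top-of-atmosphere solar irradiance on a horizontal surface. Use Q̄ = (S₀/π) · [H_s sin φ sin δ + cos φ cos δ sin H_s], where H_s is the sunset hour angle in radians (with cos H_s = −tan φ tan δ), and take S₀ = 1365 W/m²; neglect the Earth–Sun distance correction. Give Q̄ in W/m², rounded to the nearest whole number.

378 W/m²

−tan φ tan δ = −(1.1303)(0.1763) = -0.1993; H_s = arccos(-0.1993) = 101.50°. In radians, H_s = 1.7715.
H_s sin φ sin δ = 1.7715 × 0.7490 × 0.1736 = 0.2303.
cos φ cos δ sin H_s = 0.6626 × 0.9848 × 0.9799 = 0.6394.
Q̄ = (1365/π) × (0.2303 + 0.6394) = 434.49 × 0.8697 = 377.88 W/m².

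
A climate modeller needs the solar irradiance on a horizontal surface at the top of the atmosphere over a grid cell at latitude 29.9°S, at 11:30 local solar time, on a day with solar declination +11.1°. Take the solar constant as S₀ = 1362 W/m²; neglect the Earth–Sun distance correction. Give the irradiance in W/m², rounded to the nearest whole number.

Hour angle H = 15° × (11.5 − 12) = -7.50°.
cos θ_z = sin φ sin δ + cos φ cos δ cos H = (-0.4985)(0.1925) + (0.8669)(0.9813)(0.9914) = 0.7474.
Top-of-atmosphere irradiance = S₀ cos θ_z = 1362 × 0.7474 = 1017.96 W/m².

1018 W/m²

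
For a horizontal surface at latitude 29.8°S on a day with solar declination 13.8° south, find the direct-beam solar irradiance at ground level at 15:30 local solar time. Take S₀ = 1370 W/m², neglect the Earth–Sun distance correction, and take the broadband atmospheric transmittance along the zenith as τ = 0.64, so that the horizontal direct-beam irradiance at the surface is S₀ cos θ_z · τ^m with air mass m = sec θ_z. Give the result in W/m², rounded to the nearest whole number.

427 W/m²

Hour angle H = 15° × (15.5 − 12) = 52.50°.
With φ = -29.8°, δ = -13.8°, H = 52.50°: sin φ sin δ = 0.1185, cos φ cos δ cos H = 0.5130, so cos θ_z = 0.6315.
Air mass m = 1/cos θ_z = 1/0.6315 = 1.584; τ^m = 0.64^1.584 = 0.4932.
Surface direct beam = 1370 × 0.6315 × 0.4932 = 426.69 W/m².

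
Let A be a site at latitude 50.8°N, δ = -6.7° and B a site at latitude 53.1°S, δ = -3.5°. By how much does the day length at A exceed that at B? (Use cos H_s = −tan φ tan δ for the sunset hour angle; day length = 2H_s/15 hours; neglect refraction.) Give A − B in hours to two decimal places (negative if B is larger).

A: H_s = arccos(−tan 50.8° · tan -6.7°) = 81.72°, so 2H_s/15 = 10.8960 h.
B: H_s = arccos(−tan -53.1° · tan -3.5°) = 94.67°, so 2H_s/15 = 12.6227 h.
A − B = 10.8960 − 12.6227 = -1.7267 h.

-1.73 h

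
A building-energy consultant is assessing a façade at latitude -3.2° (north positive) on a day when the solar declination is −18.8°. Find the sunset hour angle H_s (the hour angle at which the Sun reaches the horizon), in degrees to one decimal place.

−tan φ tan δ = −(-0.0559)(-0.3404) = -0.0190; H_s = arccos(-0.0190) = 91.09°.

91.1°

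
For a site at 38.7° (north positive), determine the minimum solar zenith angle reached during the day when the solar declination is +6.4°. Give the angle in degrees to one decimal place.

32.3°

At local solar noon the hour angle is zero, so the zenith angle is |φ − δ| = |38.7° − (6.4°)| = 32.3°.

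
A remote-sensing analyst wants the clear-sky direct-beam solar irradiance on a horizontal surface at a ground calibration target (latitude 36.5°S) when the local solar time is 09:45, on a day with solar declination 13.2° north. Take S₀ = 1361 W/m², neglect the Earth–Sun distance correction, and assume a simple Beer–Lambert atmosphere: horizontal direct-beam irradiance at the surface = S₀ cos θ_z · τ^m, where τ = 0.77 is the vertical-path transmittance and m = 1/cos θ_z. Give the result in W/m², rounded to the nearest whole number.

Hour angle H = 15° × (9.75 − 12) = -33.75°.
With φ = -36.5°, δ = 13.2°, H = -33.75°: sin φ sin δ = -0.1358, cos φ cos δ cos H = 0.6507, so cos θ_z = 0.5149.
Air mass m = 1/cos θ_z = 1/0.5149 = 1.942; τ^m = 0.77^1.942 = 0.6020.
Surface direct beam = 1361 × 0.5149 × 0.6020 = 421.87 W/m².

422 W/m²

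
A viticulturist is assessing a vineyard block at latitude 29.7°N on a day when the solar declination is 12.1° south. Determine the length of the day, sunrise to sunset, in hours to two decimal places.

11.06 hours

−tan φ tan δ = −(0.5704)(-0.2144) = 0.1223; H_s = arccos(0.1223) = 82.98°.
Day length = 2 H_s / 15° h⁻¹ = 165.96° / 15 = 11.064 h.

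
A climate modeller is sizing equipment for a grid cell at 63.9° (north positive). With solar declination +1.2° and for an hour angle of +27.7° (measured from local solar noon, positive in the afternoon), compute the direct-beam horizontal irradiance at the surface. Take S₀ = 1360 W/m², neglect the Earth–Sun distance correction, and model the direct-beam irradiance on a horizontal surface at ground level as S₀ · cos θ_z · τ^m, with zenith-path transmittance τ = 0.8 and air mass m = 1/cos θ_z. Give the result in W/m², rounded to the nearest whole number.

cos θ_z = sin φ sin δ + cos φ cos δ cos H = (0.8980)(0.0209) + (0.4399)(0.9998)(0.8854) = 0.4082.
Air mass m = 1/cos θ_z = 1/0.4082 = 2.450; τ^m = 0.8^2.450 = 0.5789.
Surface direct beam = 1360 × 0.4082 × 0.5789 = 321.38 W/m².

321 W/m²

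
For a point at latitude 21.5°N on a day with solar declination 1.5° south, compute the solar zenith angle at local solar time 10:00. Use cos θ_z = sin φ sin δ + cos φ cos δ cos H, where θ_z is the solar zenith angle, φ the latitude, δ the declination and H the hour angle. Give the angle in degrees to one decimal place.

Hour angle H = 15° × (10 − 12) = -30.00°.
With φ = 21.5°, δ = -1.5°, H = -30.00°: sin φ sin δ = -0.0096, cos φ cos δ cos H = 0.8055, so cos θ_z = 0.7959.
θ_z = arccos(0.7959) = 37.26°.

37.3°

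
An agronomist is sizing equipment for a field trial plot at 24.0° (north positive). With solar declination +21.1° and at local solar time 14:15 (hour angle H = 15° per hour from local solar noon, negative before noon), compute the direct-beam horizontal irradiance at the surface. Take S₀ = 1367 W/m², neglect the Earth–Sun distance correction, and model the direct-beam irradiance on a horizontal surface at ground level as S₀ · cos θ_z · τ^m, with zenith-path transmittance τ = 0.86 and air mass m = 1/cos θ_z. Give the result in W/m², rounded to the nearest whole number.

Hour angle H = 15° × (14.25 − 12) = 33.75°.
With φ = 24.0°, δ = 21.1°, H = 33.75°: sin φ sin δ = 0.1464, cos φ cos δ cos H = 0.7087, so cos θ_z = 0.8551.
Air mass m = 1/cos θ_z = 1/0.8551 = 1.169; τ^m = 0.86^1.169 = 0.8384.
Surface direct beam = 1367 × 0.8551 × 0.8384 = 980.02 W/m².

980 W/m²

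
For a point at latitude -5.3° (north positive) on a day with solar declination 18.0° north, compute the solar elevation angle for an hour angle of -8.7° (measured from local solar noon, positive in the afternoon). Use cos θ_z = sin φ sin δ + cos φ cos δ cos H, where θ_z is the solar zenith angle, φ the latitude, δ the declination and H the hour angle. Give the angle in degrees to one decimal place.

65.2°

cos θ_z = sin(-5.3°) sin(18.0°) + cos(-5.3°) cos(18.0°) cos(-8.70°) = -0.0285 + 0.9361 = 0.9076.
θ_z = arccos(0.9076) = 24.82°, so the elevation is 90° − 24.82° = 65.18°.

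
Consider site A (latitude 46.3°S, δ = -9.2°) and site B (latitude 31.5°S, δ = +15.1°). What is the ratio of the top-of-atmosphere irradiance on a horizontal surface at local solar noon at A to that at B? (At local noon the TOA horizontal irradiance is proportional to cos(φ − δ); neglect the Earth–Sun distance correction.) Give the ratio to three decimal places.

A: cos θ_z = cos(-46.3° − (-9.2°)) = 0.7976.
B: cos θ_z = cos(-31.5° − (15.1°)) = 0.6871.
Ratio A/B = 0.7976 / 0.6871 = 1.1608.

1.161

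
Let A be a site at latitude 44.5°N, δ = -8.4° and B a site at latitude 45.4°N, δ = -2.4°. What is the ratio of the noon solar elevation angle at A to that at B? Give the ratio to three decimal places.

A: 90° − |44.5 − (-8.4)| = 37.10°.
B: 90° − |45.4 − (-2.4)| = 42.20°.
Ratio A/B = 37.1000 / 42.2000 = 0.8791.

0.879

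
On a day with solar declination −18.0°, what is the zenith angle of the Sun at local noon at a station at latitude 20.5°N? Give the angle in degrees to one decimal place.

At local solar noon the hour angle is zero, so the zenith angle is |φ − δ| = |20.5° − (-18.0°)| = 38.5°.

38.5°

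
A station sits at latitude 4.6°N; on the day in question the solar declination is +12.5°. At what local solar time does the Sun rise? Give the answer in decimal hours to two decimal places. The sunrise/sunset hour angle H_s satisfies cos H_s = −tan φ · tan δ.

5.93 h

The sunset hour angle satisfies cos H_s = −tan φ tan δ = -0.0178, giving H_s = 91.02°.
Sunrise is at 12 − H_s/15 = 12 − 6.068 = 5.932 h local solar time.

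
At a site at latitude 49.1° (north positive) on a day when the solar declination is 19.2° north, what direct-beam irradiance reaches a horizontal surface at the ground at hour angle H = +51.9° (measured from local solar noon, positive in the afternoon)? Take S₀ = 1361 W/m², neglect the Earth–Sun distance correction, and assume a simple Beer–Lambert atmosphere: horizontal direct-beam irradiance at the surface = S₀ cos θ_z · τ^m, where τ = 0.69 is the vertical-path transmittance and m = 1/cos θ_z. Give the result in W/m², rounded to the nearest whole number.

476 W/m²

cos θ_z = sin φ sin δ + cos φ cos δ cos H = (0.7559)(0.3289) + (0.6547)(0.9444)(0.6170) = 0.6301.
Air mass m = 1/cos θ_z = 1/0.6301 = 1.587; τ^m = 0.69^1.587 = 0.5549.
Surface direct beam = 1361 × 0.6301 × 0.5549 = 475.86 W/m².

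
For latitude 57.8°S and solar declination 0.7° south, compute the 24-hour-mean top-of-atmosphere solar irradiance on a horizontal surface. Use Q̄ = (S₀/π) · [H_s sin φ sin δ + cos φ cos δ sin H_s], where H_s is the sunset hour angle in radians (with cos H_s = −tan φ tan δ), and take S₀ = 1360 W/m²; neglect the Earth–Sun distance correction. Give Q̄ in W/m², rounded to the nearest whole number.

The sunset hour angle satisfies cos H_s = −tan φ tan δ = -0.0194, giving H_s = 91.11°. In radians, H_s = 1.5902.
H_s sin φ sin δ = 1.5902 × -0.8462 × -0.0122 = 0.0164.
cos φ cos δ sin H_s = 0.5329 × 0.9999 × 0.9998 = 0.5327.
Q̄ = (1360/π) × (0.0164 + 0.5327) = 432.90 × 0.5491 = 237.71 W/m².

238 W/m²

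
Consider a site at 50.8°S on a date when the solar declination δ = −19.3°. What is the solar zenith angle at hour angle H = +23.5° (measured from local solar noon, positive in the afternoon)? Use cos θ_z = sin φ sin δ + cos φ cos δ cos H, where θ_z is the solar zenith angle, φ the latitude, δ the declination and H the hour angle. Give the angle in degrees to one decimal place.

With φ = -50.8°, δ = -19.3°, H = 23.50°: sin φ sin δ = 0.2561, cos φ cos δ cos H = 0.5470, so cos θ_z = 0.8031.
θ_z = arccos(0.8031) = 36.57°.

36.6°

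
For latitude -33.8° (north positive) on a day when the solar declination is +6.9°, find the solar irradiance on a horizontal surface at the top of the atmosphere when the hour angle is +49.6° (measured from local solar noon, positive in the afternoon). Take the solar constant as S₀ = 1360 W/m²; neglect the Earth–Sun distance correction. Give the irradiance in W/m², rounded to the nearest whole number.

cos θ_z = sin(-33.8°) sin(6.9°) + cos(-33.8°) cos(6.9°) cos(49.60°) = -0.0668 + 0.5347 = 0.4679.
Top-of-atmosphere irradiance = S₀ cos θ_z = 1360 × 0.4679 = 636.34 W/m².

636 W/m²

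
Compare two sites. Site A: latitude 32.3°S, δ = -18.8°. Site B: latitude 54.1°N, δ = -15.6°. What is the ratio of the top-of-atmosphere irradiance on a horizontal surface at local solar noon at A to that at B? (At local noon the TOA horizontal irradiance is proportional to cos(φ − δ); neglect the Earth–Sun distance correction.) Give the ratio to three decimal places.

2.803

A: cos θ_z = cos(-32.3° − (-18.8°)) = 0.9724.
B: cos θ_z = cos(54.1° − (-15.6°)) = 0.3469.
Ratio A/B = 0.9724 / 0.3469 = 2.8031.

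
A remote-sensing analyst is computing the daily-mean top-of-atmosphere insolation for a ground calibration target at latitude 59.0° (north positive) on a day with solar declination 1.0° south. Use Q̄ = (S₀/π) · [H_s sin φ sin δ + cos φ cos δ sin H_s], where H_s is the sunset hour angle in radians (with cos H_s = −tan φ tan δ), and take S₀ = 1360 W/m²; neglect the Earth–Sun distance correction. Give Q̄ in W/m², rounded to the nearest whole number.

213 W/m²

cos H_s = −tan(59.0°) · tan(-1.0°) = 0.0291, so H_s = arccos(0.0291) = 88.33°. In radians, H_s = 1.5416.
H_s sin φ sin δ = 1.5416 × 0.8572 × -0.0175 = -0.0231.
cos φ cos δ sin H_s = 0.5150 × 0.9998 × 0.9996 = 0.5147.
Q̄ = (1360/π) × (-0.0231 + 0.5147) = 432.90 × 0.4916 = 212.81 W/m².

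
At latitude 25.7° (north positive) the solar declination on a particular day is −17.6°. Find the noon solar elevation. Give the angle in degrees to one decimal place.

46.7°

At local solar noon the hour angle is zero, so the elevation is 90° − |φ − δ| = 90° − |25.7° − (-17.6°)| = 90° − 43.3° = 46.7°.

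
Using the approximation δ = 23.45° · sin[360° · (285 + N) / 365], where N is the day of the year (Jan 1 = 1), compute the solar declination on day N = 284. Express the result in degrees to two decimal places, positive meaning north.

-8.48°

360 × (285 + 284) / 365 = 561.205°; sin(561.205°) = -0.3617.
δ = 23.45 × -0.3617 = -8.482° ≈ -8.48°.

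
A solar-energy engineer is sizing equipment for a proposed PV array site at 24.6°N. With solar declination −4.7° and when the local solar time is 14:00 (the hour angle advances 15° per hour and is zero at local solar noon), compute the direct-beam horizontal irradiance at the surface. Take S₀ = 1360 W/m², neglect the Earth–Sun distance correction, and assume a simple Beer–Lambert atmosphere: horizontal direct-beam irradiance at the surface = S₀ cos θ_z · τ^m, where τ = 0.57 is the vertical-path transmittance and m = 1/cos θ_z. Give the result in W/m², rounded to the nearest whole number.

Hour angle H = 15° × (14 − 12) = 30.00°.
cos θ_z = sin(24.6°) sin(-4.7°) + cos(24.6°) cos(-4.7°) cos(30.00°) = -0.0341 + 0.7848 = 0.7507.
Air mass m = 1/cos θ_z = 1/0.7507 = 1.332; τ^m = 0.57^1.332 = 0.4730.
Surface direct beam = 1360 × 0.7507 × 0.4730 = 482.91 W/m².

483 W/m²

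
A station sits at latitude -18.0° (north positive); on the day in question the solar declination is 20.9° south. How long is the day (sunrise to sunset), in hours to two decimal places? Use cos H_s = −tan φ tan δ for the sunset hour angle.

12.95 hours

The sunset hour angle satisfies cos H_s = −tan φ tan δ = -0.1241, giving H_s = 97.13°.
Day length = 2 H_s / 15° h⁻¹ = 194.26° / 15 = 12.951 h.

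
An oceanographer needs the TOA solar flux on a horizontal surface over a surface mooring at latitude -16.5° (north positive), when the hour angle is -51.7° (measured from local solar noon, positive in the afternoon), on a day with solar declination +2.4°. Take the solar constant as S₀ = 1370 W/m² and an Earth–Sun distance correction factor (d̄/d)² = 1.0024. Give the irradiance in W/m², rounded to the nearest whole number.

cos θ_z = sin(-16.5°) sin(2.4°) + cos(-16.5°) cos(2.4°) cos(-51.70°) = -0.0119 + 0.5937 = 0.5818.
Top-of-atmosphere irradiance = S₀ (d̄/d)² cos θ_z = 1370 × 1.0024 × 0.5818 = 798.98 W/m².

799 W/m²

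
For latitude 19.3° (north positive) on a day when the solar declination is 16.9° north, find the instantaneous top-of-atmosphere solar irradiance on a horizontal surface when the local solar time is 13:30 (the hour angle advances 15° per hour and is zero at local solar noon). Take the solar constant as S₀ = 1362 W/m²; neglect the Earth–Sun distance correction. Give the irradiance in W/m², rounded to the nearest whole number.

Hour angle H = 15° × (13.5 − 12) = 22.50°.
With φ = 19.3°, δ = 16.9°, H = 22.50°: sin φ sin δ = 0.0961, cos φ cos δ cos H = 0.8343, so cos θ_z = 0.9304.
Top-of-atmosphere irradiance = S₀ cos θ_z = 1362 × 0.9304 = 1267.20 W/m².

1267 W/m²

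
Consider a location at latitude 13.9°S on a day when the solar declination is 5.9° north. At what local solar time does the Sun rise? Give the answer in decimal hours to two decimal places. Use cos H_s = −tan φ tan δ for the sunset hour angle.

cos H_s = −tan(-13.9°) · tan(5.9°) = 0.0256, so H_s = arccos(0.0256) = 88.53°.
Sunrise is at 12 − H_s/15 = 12 − 5.902 = 6.098 h local solar time.

6.10 h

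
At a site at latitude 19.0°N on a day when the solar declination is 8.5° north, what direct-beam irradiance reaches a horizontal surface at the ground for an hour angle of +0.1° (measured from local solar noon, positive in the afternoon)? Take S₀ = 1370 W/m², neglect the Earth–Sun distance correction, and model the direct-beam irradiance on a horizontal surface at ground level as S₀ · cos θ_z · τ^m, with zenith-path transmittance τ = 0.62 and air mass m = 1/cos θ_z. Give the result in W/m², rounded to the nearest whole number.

828 W/m²

With φ = 19.0°, δ = 8.5°, H = 0.10°: sin φ sin δ = 0.0481, cos φ cos δ cos H = 0.9351, so cos θ_z = 0.9832.
Air mass m = 1/cos θ_z = 1/0.9832 = 1.017; τ^m = 0.62^1.017 = 0.6150.
Surface direct beam = 1370 × 0.9832 × 0.6150 = 828.40 W/m².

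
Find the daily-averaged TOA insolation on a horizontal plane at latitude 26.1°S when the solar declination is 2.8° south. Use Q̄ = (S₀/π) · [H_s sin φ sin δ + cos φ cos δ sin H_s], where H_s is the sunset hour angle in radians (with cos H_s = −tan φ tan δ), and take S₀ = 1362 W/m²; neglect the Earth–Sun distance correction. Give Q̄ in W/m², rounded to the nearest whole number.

404 W/m²

cos H_s = −tan(-26.1°) · tan(-2.8°) = -0.0240, so H_s = arccos(-0.0240) = 91.38°. In radians, H_s = 1.5949.
H_s sin φ sin δ = 1.5949 × -0.4399 × -0.0488 = 0.0342.
cos φ cos δ sin H_s = 0.8980 × 0.9988 × 0.9997 = 0.8967.
Q̄ = (1362/π) × (0.0342 + 0.8967) = 433.54 × 0.9309 = 403.58 W/m².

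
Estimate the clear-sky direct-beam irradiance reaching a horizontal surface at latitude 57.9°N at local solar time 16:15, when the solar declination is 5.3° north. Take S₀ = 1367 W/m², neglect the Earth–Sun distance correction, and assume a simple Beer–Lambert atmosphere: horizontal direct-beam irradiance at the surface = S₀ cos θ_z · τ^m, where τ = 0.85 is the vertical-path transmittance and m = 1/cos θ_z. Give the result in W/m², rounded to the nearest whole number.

254 W/m²

Hour angle H = 15° × (16.25 − 12) = 63.75°.
With φ = 57.9°, δ = 5.3°, H = 63.75°: sin φ sin δ = 0.0782, cos φ cos δ cos H = 0.2340, so cos θ_z = 0.3122.
Air mass m = 1/cos θ_z = 1/0.3122 = 3.203; τ^m = 0.85^3.203 = 0.5942.
Surface direct beam = 1367 × 0.3122 × 0.5942 = 253.59 W/m².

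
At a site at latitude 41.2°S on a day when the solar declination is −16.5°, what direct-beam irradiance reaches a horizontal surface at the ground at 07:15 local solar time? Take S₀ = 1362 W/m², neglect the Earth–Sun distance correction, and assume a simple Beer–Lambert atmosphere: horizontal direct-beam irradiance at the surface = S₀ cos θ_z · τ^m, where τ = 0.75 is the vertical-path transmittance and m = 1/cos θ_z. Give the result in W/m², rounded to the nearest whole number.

Hour angle H = 15° × (7.25 − 12) = -71.25°.
cos θ_z = sin(-41.2°) sin(-16.5°) + cos(-41.2°) cos(-16.5°) cos(-71.25°) = 0.1871 + 0.2319 = 0.4190.
Air mass m = 1/cos θ_z = 1/0.4190 = 2.387; τ^m = 0.75^2.387 = 0.5032.
Surface direct beam = 1362 × 0.4190 × 0.5032 = 287.17 W/m².

287 W/m²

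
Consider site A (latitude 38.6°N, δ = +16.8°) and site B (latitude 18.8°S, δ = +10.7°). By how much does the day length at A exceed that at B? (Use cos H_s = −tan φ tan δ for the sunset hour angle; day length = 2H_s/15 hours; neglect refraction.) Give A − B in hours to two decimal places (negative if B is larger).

A: H_s = arccos(−tan 38.6° · tan 16.8°) = 103.95°, so 2H_s/15 = 13.8600 h.
B: H_s = arccos(−tan -18.8° · tan 10.7°) = 86.31°, so 2H_s/15 = 11.5080 h.
A − B = 13.8600 − 11.5080 = 2.3520 h.

+2.35 h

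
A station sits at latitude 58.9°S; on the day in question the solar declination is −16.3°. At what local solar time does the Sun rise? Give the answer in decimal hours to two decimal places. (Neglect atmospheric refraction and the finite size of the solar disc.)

4.07 h

−tan φ tan δ = −(-1.6577)(-0.2924) = -0.4847; H_s = arccos(-0.4847) = 118.99°.
Sunrise is at 12 − H_s/15 = 12 − 7.933 = 4.067 h local solar time.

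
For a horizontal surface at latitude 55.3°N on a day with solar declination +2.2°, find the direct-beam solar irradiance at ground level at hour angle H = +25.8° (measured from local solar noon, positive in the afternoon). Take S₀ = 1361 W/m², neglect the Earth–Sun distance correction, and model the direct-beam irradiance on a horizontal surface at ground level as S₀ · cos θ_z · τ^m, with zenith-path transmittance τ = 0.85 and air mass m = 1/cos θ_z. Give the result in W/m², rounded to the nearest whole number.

cos θ_z = sin(55.3°) sin(2.2°) + cos(55.3°) cos(2.2°) cos(25.80°) = 0.0316 + 0.5122 = 0.5438.
Air mass m = 1/cos θ_z = 1/0.5438 = 1.839; τ^m = 0.85^1.839 = 0.7417.
Surface direct beam = 1361 × 0.5438 × 0.7417 = 548.94 W/m².

549 W/m²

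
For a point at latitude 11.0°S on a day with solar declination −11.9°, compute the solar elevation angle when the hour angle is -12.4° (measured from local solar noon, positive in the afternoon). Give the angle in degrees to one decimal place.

cos θ_z = sin φ sin δ + cos φ cos δ cos H = (-0.1908)(-0.2062) + (0.9816)(0.9785)(0.9767) = 0.9775.
θ_z = arccos(0.9775) = 12.18°, so the elevation is 90° − 12.18° = 77.82°.

77.8°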